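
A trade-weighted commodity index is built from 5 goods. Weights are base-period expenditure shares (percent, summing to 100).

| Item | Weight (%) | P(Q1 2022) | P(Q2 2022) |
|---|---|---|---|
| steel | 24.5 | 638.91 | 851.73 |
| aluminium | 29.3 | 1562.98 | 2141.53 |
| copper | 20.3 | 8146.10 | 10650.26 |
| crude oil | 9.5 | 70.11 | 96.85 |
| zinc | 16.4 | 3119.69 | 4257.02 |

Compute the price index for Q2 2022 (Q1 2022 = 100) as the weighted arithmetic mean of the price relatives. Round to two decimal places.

134.85

steel: 24.5 × (851.73/638.91) = 24.5 × 1.333099 = 32.6609
aluminium: 29.3 × (2141.53/1562.98) = 29.3 × 1.370158 = 40.1456
copper: 20.3 × (10650.26/8146.10) = 20.3 × 1.307406 = 26.5403
crude oil: 9.5 × (96.85/70.11) = 9.5 × 1.381401 = 13.1233
zinc: 16.4 × (4257.02/3119.69) = 16.4 × 1.364565 = 22.3789
Index = Σ wᵢ·(p₁ᵢ/p₀ᵢ) = 32.6609 + 40.1456 + 26.5403 + 13.1233 + 22.3789 = 134.8491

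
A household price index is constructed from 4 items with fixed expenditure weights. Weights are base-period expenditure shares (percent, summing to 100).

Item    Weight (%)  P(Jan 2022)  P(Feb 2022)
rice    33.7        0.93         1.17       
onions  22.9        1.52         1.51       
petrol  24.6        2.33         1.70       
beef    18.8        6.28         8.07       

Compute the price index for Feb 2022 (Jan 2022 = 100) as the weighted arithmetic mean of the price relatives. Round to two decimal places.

rice: 33.7 × (1.17/0.93) = 33.7 × 1.258065 = 42.3968
onions: 22.9 × (1.51/1.52) = 22.9 × 0.993421 = 22.7493
petrol: 24.6 × (1.70/2.33) = 24.6 × 0.729614 = 17.9485
beef: 18.8 × (8.07/6.28) = 18.8 × 1.285032 = 24.1586
Index = Σ wᵢ·(p₁ᵢ/p₀ᵢ) = 42.3968 + 22.7493 + 17.9485 + 24.1586 = 107.2532

107.25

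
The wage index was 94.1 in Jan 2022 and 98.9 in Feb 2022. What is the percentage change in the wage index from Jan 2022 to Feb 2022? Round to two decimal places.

Change = (98.9 − 94.1) / 94.1 × 100
       = 4.8 / 94.1 × 100 = 5.1010%

5.10%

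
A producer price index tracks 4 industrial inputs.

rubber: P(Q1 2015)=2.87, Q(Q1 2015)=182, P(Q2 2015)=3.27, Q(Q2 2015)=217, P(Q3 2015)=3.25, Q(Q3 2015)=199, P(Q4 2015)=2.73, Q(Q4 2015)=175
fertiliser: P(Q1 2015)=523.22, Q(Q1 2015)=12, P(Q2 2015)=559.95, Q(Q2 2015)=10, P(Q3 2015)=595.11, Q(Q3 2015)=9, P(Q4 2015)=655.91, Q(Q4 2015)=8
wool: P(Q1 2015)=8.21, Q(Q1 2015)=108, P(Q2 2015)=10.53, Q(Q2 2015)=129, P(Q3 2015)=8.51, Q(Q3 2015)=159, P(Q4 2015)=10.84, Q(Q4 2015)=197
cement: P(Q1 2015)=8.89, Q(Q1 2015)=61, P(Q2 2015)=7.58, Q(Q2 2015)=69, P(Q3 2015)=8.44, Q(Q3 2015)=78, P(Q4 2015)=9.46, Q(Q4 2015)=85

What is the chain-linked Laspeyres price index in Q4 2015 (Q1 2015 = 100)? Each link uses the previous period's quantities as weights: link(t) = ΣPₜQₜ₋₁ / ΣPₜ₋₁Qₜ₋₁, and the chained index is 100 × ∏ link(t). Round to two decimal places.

122.54

Link Q1 2015→Q2 2015:
ΣP(Q2 2015)Q(Q1 2015) = 3.27×182 + 559.95×12 + 10.53×108 + 7.58×61 = 595.14 + 6719.4 + 1137.24 + 462.38 = 8914.16
ΣP(Q1 2015)Q(Q1 2015) = 2.87×182 + 523.22×12 + 8.21×108 + 8.89×61 = 522.34 + 6278.64 + 886.68 + 542.29 = 8229.95
link = 8914.16/8229.95 = 1.083137
Link Q2 2015→Q3 2015:
ΣP(Q3 2015)Q(Q2 2015) = 3.25×217 + 595.11×10 + 8.51×129 + 8.44×69 = 705.25 + 5951.1 + 1097.79 + 582.36 = 8336.5
ΣP(Q2 2015)Q(Q2 2015) = 3.27×217 + 559.95×10 + 10.53×129 + 7.58×69 = 709.59 + 5599.5 + 1358.37 + 523.02 = 8190.48
link = 8336.5/8190.48 = 1.017828
Link Q3 2015→Q4 2015:
ΣP(Q4 2015)Q(Q3 2015) = 2.73×199 + 655.91×9 + 10.84×159 + 9.46×78 = 543.27 + 5903.19 + 1723.56 + 737.88 = 8907.9
ΣP(Q3 2015)Q(Q3 2015) = 3.25×199 + 595.11×9 + 8.51×159 + 8.44×78 = 646.75 + 5355.99 + 1353.09 + 658.32 = 8014.15
link = 8907.9/8014.15 = 1.111521
Chained index = 100 × 1.083137 × 1.017828 × 1.111521 = 122.5393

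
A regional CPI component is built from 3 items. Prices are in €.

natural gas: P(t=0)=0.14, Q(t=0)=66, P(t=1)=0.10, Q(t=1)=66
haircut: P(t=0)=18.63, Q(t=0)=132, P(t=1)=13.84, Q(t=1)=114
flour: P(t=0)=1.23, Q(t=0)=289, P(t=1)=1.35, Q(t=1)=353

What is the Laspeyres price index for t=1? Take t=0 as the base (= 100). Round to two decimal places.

Laspeyres price index uses base-period quantities as weights.
ΣP(t=1)·Q(t=0) = 0.10×66 + 13.84×132 + 1.35×289 = 6.6 + 1826.88 + 390.15 = 2223.63
ΣP(t=0)·Q(t=0) = 0.14×66 + 18.63×132 + 1.23×289 = 9.24 + 2459.16 + 355.47 = 2823.87
Index = 2223.63 / 2823.87 × 100 = 78.7441

78.74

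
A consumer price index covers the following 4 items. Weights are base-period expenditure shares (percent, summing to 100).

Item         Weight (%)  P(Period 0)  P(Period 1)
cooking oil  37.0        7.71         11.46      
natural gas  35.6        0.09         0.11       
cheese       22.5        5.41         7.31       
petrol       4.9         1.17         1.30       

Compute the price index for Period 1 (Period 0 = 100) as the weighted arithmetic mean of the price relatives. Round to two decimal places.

134.35

cooking oil: 37.0 × (11.46/7.71) = 37.0 × 1.486381 = 54.9961
natural gas: 35.6 × (0.11/0.09) = 35.6 × 1.222222 = 43.5111
cheese: 22.5 × (7.31/5.41) = 22.5 × 1.351201 = 30.4020
petrol: 4.9 × (1.30/1.17) = 4.9 × 1.111111 = 5.4444
Index = Σ wᵢ·(p₁ᵢ/p₀ᵢ) = 54.9961 + 43.5111 + 30.4020 + 5.4444 = 134.3537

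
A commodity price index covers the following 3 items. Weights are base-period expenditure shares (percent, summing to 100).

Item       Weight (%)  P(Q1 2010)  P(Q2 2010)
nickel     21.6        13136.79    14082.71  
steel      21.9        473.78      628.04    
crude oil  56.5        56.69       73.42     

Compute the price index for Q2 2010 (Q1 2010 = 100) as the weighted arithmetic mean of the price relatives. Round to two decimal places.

nickel: 21.6 × (14082.71/13136.79) = 21.6 × 1.072005 = 23.1553
steel: 21.9 × (628.04/473.78) = 21.9 × 1.325594 = 29.0305
crude oil: 56.5 × (73.42/56.69) = 56.5 × 1.295114 = 73.1739
Index = Σ wᵢ·(p₁ᵢ/p₀ᵢ) = 23.1553 + 29.0305 + 73.1739 = 125.3598

125.36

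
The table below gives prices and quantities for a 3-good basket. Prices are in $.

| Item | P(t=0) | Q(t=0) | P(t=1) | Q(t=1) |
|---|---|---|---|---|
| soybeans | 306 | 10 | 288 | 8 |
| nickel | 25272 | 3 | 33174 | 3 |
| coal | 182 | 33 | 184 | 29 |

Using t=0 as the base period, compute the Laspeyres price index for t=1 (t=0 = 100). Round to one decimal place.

Laspeyres price index uses base-period quantities as weights.
ΣP(t=1)·Q(t=0) = 288×10 + 33174×3 + 184×33 = 2880 + 99522 + 6072 = 108474
ΣP(t=0)·Q(t=0) = 306×10 + 25272×3 + 182×33 = 3060 + 75816 + 6006 = 84882
Index = 108474 / 84882 × 100 = 127.7939

127.8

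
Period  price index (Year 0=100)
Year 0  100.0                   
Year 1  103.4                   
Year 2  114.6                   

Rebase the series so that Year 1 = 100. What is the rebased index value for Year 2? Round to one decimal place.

110.8

Rebased(Year 2) = 114.6 / 103.4 × 100 = 110.8317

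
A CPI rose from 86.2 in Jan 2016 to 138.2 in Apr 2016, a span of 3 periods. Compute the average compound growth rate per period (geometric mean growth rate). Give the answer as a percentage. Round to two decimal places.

17.04%

Growth factor = (138.2/86.2)^(1/3) = (1.603248)^(1/3) = 1.170398
Growth rate = 1.170398 − 1 = 0.170398 = 17.0398%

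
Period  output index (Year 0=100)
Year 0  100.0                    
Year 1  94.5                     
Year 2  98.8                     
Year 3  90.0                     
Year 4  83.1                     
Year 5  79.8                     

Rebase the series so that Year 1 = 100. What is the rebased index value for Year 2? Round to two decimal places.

Rebased(Year 2) = 98.8 / 94.5 × 100 = 104.5503

104.55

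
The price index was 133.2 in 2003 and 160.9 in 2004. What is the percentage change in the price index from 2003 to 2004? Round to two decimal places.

Change = (160.9 − 133.2) / 133.2 × 100
       = 27.7 / 133.2 × 100 = 20.7958%

20.80%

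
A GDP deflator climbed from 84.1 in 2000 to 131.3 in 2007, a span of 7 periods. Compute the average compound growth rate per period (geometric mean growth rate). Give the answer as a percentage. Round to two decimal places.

6.57%

Growth factor = (131.3/84.1)^(1/7) = (1.561237)^(1/7) = 1.065708
Growth rate = 1.065708 − 1 = 0.065708 = 6.5708%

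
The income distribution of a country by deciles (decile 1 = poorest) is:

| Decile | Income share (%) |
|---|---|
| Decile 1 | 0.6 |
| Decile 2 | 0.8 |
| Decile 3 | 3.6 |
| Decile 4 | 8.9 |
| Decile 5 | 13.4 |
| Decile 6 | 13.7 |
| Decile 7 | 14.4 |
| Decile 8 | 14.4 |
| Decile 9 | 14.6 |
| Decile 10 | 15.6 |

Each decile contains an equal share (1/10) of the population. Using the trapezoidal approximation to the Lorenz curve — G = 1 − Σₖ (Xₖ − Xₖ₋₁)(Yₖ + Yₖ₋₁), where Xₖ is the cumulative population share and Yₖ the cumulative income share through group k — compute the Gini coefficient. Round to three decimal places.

0.302

Cumulative income shares Yₖ: 0.0060, 0.0140, 0.0500, 0.1390, 0.2730, 0.4100, 0.5540, 0.6980, 0.8440, 1.0000
Σ (Xₖ−Xₖ₋₁)(Yₖ+Yₖ₋₁) = (1/10)(0.0060+0.0000) + (1/10)(0.0140+0.0060) + (1/10)(0.0500+0.0140) + (1/10)(0.1390+0.0500) + (1/10)(0.2730+0.1390) + (1/10)(0.4100+0.2730) + (1/10)(0.5540+0.4100) + (1/10)(0.6980+0.5540) + (1/10)(0.8440+0.6980) + (1/10)(1.0000+0.8440)
  = 0.0006 + 0.0020 + 0.0064 + 0.0189 + 0.0412 + 0.0683 + 0.0964 + 0.1252 + 0.1542 + 0.1844 = 0.6976
G = 1 − 0.6976 = 0.3024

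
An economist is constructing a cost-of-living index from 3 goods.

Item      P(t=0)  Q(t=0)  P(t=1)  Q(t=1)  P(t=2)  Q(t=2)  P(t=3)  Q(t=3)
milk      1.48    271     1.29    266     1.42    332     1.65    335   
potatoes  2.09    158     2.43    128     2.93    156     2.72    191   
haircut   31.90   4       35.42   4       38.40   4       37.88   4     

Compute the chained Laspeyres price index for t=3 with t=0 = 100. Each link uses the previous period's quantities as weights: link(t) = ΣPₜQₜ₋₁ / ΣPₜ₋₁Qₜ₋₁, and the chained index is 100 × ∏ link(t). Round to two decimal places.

120.50

Link t=0→t=1:
ΣP(t=1)Q(t=0) = 1.29×271 + 2.43×158 + 35.42×4 = 349.59 + 383.94 + 141.68 = 875.21
ΣP(t=0)Q(t=0) = 1.48×271 + 2.09×158 + 31.90×4 = 401.08 + 330.22 + 127.6 = 858.9
link = 875.21/858.9 = 1.018989
Link t=1→t=2:
ΣP(t=2)Q(t=1) = 1.42×266 + 2.93×128 + 38.40×4 = 377.72 + 375.04 + 153.6 = 906.36
ΣP(t=1)Q(t=1) = 1.29×266 + 2.43×128 + 35.42×4 = 343.14 + 311.04 + 141.68 = 795.86
link = 906.36/795.86 = 1.138844
Link t=2→t=3:
ΣP(t=3)Q(t=2) = 1.65×332 + 2.72×156 + 37.88×4 = 547.8 + 424.32 + 151.52 = 1123.64
ΣP(t=2)Q(t=2) = 1.42×332 + 2.93×156 + 38.40×4 = 471.44 + 457.08 + 153.6 = 1082.12
link = 1123.64/1082.12 = 1.038369
Chained index = 100 × 1.018989 × 1.138844 × 1.038369 = 120.4996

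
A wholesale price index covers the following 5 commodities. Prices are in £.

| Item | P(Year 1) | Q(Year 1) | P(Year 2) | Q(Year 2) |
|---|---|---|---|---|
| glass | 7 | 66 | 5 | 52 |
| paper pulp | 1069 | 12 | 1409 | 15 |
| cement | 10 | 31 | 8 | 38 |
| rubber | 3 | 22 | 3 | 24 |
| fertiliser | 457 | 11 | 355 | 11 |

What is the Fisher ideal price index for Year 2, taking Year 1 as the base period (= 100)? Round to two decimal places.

116.07

Laspeyres component (base-period weights):
ΣP(Year 2)Q(Year 1) = 5×66 + 1409×12 + 8×31 + 3×22 + 355×11 = 330 + 16908 + 248 + 66 + 3905 = 21457
ΣP(Year 1)Q(Year 1) = 7×66 + 1069×12 + 10×31 + 3×22 + 457×11 = 462 + 12828 + 310 + 66 + 5027 = 18693
L = 21457 / 18693 × 100 = 114.7863
Paasche component (current-period weights):
ΣP(Year 2)Q(Year 2) = 5×52 + 1409×15 + 8×38 + 3×24 + 355×11 = 260 + 21135 + 304 + 72 + 3905 = 25676
ΣP(Year 1)Q(Year 2) = 7×52 + 1069×15 + 10×38 + 3×24 + 457×11 = 364 + 16035 + 380 + 72 + 5027 = 21878
P = 25676 / 21878 × 100 = 117.3599
Fisher = √(L × P) = √(114.7863 × 117.3599) = 116.0660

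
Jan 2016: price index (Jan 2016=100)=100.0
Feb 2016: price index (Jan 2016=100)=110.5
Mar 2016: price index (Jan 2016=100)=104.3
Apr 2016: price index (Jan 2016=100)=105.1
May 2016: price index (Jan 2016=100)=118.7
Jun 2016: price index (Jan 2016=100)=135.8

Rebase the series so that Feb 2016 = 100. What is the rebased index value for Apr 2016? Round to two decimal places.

95.11

Rebased(Apr 2016) = 105.1 / 110.5 × 100 = 95.1131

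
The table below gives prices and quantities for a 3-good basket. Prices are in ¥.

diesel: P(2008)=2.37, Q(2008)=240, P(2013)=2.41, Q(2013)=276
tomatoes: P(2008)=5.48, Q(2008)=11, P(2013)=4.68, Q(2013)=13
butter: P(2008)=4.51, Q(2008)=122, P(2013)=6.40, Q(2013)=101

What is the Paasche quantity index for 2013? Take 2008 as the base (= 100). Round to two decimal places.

Paasche quantity index uses current-period prices as weights.
ΣP(2013)·Q(2013) = 2.41×276 + 4.68×13 + 6.40×101 = 665.16 + 60.84 + 646.4 = 1372.4
ΣP(2013)·Q(2008) = 2.41×240 + 4.68×11 + 6.40×122 = 578.4 + 51.48 + 780.8 = 1410.68
Index = 1372.4 / 1410.68 × 100 = 97.2864

97.29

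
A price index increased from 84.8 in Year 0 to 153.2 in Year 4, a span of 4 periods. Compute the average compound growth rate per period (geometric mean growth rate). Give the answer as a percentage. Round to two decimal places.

Growth factor = (153.2/84.8)^(1/4) = (1.806604)^(1/4) = 1.159353
Growth rate = 1.159353 − 1 = 0.159353 = 15.9353%

15.94%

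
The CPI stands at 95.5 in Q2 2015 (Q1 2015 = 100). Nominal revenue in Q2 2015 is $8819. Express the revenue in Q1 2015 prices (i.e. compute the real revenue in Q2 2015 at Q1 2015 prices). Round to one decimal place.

Real = Nominal ÷ (Index/100) = 8819 ÷ (95.5/100)
     = 8819 ÷ 0.955 = 9234.5550

9234.6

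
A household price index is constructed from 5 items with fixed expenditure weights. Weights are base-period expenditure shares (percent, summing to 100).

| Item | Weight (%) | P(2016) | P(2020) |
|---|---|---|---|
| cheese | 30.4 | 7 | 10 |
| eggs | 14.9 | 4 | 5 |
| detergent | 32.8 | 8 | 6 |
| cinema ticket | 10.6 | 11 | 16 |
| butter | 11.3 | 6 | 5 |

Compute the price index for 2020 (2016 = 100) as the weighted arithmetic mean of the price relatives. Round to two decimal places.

cheese: 30.4 × (10/7) = 30.4 × 1.428571 = 43.4286
eggs: 14.9 × (5/4) = 14.9 × 1.250000 = 18.6250
detergent: 32.8 × (6/8) = 32.8 × 0.750000 = 24.6000
cinema ticket: 10.6 × (16/11) = 10.6 × 1.454545 = 15.4182
butter: 11.3 × (5/6) = 11.3 × 0.833333 = 9.4167
Index = Σ wᵢ·(p₁ᵢ/p₀ᵢ) = 43.4286 + 18.6250 + 24.6000 + 15.4182 + 9.4167 = 111.4884

111.49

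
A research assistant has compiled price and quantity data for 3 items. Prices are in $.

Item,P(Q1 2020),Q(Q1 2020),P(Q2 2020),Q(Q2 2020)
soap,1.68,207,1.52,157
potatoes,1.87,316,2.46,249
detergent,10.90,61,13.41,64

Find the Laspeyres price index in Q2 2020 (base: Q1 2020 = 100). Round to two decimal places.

Laspeyres price index uses base-period quantities as weights.
ΣP(Q2 2020)·Q(Q1 2020) = 1.52×207 + 2.46×316 + 13.41×61 = 314.64 + 777.36 + 818.01 = 1910.01
ΣP(Q1 2020)·Q(Q1 2020) = 1.68×207 + 1.87×316 + 10.90×61 = 347.76 + 590.92 + 664.9 = 1603.58
Index = 1910.01 / 1603.58 × 100 = 119.1091

119.11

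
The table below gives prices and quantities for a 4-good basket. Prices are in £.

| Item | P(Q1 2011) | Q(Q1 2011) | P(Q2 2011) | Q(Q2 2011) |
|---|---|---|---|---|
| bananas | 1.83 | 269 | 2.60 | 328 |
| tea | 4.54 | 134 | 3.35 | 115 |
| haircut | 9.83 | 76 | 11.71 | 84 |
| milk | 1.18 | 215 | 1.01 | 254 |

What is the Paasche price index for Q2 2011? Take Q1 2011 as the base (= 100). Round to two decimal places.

Paasche price index uses current-period quantities as weights.
ΣP(Q2 2011)·Q(Q2 2011) = 2.60×328 + 3.35×115 + 11.71×84 + 1.01×254 = 852.8 + 385.25 + 983.64 + 256.54 = 2478.23
ΣP(Q1 2011)·Q(Q2 2011) = 1.83×328 + 4.54×115 + 9.83×84 + 1.18×254 = 600.24 + 522.1 + 825.72 + 299.72 = 2247.78
Index = 2478.23 / 2247.78 × 100 = 110.2523

110.25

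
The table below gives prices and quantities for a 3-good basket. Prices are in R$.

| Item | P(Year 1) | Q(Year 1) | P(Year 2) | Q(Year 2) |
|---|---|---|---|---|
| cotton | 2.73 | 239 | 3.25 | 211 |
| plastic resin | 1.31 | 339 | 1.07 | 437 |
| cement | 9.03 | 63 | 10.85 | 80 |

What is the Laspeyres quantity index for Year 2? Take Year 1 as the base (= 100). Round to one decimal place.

Laspeyres quantity index uses base-period prices as weights.
ΣP(Year 1)·Q(Year 2) = 2.73×211 + 1.31×437 + 9.03×80 = 576.03 + 572.47 + 722.4 = 1870.9
ΣP(Year 1)·Q(Year 1) = 2.73×239 + 1.31×339 + 9.03×63 = 652.47 + 444.09 + 568.89 = 1665.45
Index = 1870.9 / 1665.45 × 100 = 112.3360

112.3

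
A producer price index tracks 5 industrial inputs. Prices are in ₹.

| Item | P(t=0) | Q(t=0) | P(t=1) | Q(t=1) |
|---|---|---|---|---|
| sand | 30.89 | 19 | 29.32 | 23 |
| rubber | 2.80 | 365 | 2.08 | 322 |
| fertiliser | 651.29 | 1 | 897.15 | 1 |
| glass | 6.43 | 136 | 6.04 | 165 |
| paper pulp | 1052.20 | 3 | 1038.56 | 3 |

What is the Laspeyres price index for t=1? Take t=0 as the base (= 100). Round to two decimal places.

97.76

Laspeyres price index uses base-period quantities as weights.
ΣP(t=1)·Q(t=0) = 29.32×19 + 2.08×365 + 897.15×1 + 6.04×136 + 1038.56×3 = 557.08 + 759.2 + 897.15 + 821.44 + 3115.68 = 6150.55
ΣP(t=0)·Q(t=0) = 30.89×19 + 2.80×365 + 651.29×1 + 6.43×136 + 1052.20×3 = 586.91 + 1022 + 651.29 + 874.48 + 3156.6 = 6291.28
Index = 6150.55 / 6291.28 × 100 = 97.7631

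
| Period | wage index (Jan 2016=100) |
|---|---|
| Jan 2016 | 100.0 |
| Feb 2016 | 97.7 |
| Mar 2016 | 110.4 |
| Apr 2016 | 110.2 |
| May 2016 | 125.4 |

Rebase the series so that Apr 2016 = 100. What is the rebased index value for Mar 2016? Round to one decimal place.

100.2

Rebased(Mar 2016) = 110.4 / 110.2 × 100 = 100.1815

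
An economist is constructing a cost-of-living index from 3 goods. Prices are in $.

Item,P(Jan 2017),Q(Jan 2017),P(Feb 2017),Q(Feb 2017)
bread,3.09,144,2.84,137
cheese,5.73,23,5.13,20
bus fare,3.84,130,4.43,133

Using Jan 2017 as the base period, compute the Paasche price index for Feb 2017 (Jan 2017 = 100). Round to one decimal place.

Paasche price index uses current-period quantities as weights.
ΣP(Feb 2017)·Q(Feb 2017) = 2.84×137 + 5.13×20 + 4.43×133 = 389.08 + 102.6 + 589.19 = 1080.87
ΣP(Jan 2017)·Q(Feb 2017) = 3.09×137 + 5.73×20 + 3.84×133 = 423.33 + 114.6 + 510.72 = 1048.65
Index = 1080.87 / 1048.65 × 100 = 103.0725

103.1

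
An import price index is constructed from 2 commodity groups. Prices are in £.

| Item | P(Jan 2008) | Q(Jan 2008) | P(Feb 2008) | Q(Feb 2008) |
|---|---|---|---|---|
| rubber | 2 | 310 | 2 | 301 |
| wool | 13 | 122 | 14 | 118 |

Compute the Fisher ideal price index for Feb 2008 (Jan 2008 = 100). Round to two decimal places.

Laspeyres component (base-period weights):
ΣP(Feb 2008)Q(Jan 2008) = 2×310 + 14×122 = 620 + 1708 = 2328
ΣP(Jan 2008)Q(Jan 2008) = 2×310 + 13×122 = 620 + 1586 = 2206
L = 2328 / 2206 × 100 = 105.5304
Paasche component (current-period weights):
ΣP(Feb 2008)Q(Feb 2008) = 2×301 + 14×118 = 602 + 1652 = 2254
ΣP(Jan 2008)Q(Feb 2008) = 2×301 + 13×118 = 602 + 1534 = 2136
P = 2254 / 2136 × 100 = 105.5243
Fisher = √(L × P) = √(105.5304 × 105.5243) = 105.5274

105.53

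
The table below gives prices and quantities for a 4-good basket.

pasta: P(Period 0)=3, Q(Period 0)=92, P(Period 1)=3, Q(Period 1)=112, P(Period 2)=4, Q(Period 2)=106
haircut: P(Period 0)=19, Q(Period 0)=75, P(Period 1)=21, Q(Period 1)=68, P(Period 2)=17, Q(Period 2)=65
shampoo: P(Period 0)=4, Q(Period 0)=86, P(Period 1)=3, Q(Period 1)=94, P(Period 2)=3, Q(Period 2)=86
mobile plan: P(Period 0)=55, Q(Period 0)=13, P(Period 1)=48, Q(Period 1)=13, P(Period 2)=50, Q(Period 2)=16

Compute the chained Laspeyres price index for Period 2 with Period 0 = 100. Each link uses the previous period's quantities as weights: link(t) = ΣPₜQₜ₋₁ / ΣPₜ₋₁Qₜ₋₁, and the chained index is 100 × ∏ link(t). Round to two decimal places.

Link Period 0→Period 1:
ΣP(Period 1)Q(Period 0) = 3×92 + 21×75 + 3×86 + 48×13 = 276 + 1575 + 258 + 624 = 2733
ΣP(Period 0)Q(Period 0) = 3×92 + 19×75 + 4×86 + 55×13 = 276 + 1425 + 344 + 715 = 2760
link = 2733/2760 = 0.990217
Link Period 1→Period 2:
ΣP(Period 2)Q(Period 1) = 4×112 + 17×68 + 3×94 + 50×13 = 448 + 1156 + 282 + 650 = 2536
ΣP(Period 1)Q(Period 1) = 3×112 + 21×68 + 3×94 + 48×13 = 336 + 1428 + 282 + 624 = 2670
link = 2536/2670 = 0.949813
Chained index = 100 × 0.990217 × 0.949813 = 94.0521

94.05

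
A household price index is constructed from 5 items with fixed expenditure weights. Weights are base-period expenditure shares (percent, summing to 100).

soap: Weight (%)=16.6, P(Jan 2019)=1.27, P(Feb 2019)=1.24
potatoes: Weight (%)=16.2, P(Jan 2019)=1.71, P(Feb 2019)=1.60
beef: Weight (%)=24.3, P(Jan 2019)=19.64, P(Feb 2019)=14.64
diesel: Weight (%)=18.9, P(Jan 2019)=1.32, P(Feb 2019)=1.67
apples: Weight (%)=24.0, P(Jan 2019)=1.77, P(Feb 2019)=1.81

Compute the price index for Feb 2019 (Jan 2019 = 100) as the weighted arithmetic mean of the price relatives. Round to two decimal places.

soap: 16.6 × (1.24/1.27) = 16.6 × 0.976378 = 16.2079
potatoes: 16.2 × (1.60/1.71) = 16.2 × 0.935673 = 15.1579
beef: 24.3 × (14.64/19.64) = 24.3 × 0.745418 = 18.1136
diesel: 18.9 × (1.67/1.32) = 18.9 × 1.265152 = 23.9114
apples: 24.0 × (1.81/1.77) = 24.0 × 1.022599 = 24.5424
Index = Σ wᵢ·(p₁ᵢ/p₀ᵢ) = 16.2079 + 15.1579 + 18.1136 + 23.9114 + 24.5424 = 97.9332

97.93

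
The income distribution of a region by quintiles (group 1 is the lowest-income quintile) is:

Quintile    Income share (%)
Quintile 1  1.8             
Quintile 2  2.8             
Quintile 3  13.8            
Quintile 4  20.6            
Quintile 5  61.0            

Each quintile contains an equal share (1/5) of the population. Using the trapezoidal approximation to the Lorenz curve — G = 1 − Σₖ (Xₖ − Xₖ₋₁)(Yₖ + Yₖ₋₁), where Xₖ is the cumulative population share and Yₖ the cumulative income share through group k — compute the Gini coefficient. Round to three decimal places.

Cumulative income shares Yₖ: 0.0180, 0.0460, 0.1840, 0.3900, 1.0000
Σ (Xₖ−Xₖ₋₁)(Yₖ+Yₖ₋₁) = (1/5)(0.0180+0.0000) + (1/5)(0.0460+0.0180) + (1/5)(0.1840+0.0460) + (1/5)(0.3900+0.1840) + (1/5)(1.0000+0.3900)
  = 0.0036 + 0.0128 + 0.0460 + 0.1148 + 0.2780 = 0.4552
G = 1 − 0.4552 = 0.5448

0.545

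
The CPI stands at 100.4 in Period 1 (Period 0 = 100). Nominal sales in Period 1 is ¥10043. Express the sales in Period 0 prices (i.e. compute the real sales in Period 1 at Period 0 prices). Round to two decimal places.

Real = Nominal ÷ (Index/100) = 10043 ÷ (100.4/100)
     = 10043 ÷ 1.004 = 10002.9880

10002.99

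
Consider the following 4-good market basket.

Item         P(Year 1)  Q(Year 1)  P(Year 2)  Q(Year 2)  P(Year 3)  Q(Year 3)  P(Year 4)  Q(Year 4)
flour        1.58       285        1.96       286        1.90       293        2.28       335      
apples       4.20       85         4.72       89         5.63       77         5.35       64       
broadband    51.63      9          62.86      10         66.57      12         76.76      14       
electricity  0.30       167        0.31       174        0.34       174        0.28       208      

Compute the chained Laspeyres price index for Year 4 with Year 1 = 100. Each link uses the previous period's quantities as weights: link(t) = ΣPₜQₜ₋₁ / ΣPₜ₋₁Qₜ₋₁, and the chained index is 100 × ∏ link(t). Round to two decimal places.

Link Year 1→Year 2:
ΣP(Year 2)Q(Year 1) = 1.96×285 + 4.72×85 + 62.86×9 + 0.31×167 = 558.6 + 401.2 + 565.74 + 51.77 = 1577.31
ΣP(Year 1)Q(Year 1) = 1.58×285 + 4.20×85 + 51.63×9 + 0.30×167 = 450.3 + 357 + 464.67 + 50.1 = 1322.07
link = 1577.31/1322.07 = 1.193061
Link Year 2→Year 3:
ΣP(Year 3)Q(Year 2) = 1.90×286 + 5.63×89 + 66.57×10 + 0.34×174 = 543.4 + 501.07 + 665.7 + 59.16 = 1769.33
ΣP(Year 2)Q(Year 2) = 1.96×286 + 4.72×89 + 62.86×10 + 0.31×174 = 560.56 + 420.08 + 628.6 + 53.94 = 1663.18
link = 1769.33/1663.18 = 1.063824
Link Year 3→Year 4:
ΣP(Year 4)Q(Year 3) = 2.28×293 + 5.35×77 + 76.76×12 + 0.28×174 = 668.04 + 411.95 + 921.12 + 48.72 = 2049.83
ΣP(Year 3)Q(Year 3) = 1.90×293 + 5.63×77 + 66.57×12 + 0.34×174 = 556.7 + 433.51 + 798.84 + 59.16 = 1848.21
link = 2049.83/1848.21 = 1.109089
Chained index = 100 × 1.193061 × 1.063824 × 1.109089 = 140.7663

140.77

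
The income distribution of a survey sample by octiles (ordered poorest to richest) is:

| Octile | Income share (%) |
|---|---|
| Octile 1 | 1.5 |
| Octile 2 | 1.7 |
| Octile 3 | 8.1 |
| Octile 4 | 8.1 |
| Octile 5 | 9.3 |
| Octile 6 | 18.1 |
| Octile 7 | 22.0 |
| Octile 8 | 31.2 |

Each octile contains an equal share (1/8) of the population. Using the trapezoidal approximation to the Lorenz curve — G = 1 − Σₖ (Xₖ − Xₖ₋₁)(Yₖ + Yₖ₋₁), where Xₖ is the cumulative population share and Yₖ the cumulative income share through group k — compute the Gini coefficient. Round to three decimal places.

0.426

Cumulative income shares Yₖ: 0.0150, 0.0320, 0.1130, 0.1940, 0.2870, 0.4680, 0.6880, 1.0000
Σ (Xₖ−Xₖ₋₁)(Yₖ+Yₖ₋₁) = (1/8)(0.0150+0.0000) + (1/8)(0.0320+0.0150) + (1/8)(0.1130+0.0320) + (1/8)(0.1940+0.1130) + (1/8)(0.2870+0.1940) + (1/8)(0.4680+0.2870) + (1/8)(0.6880+0.4680) + (1/8)(1.0000+0.6880)
  = 0.0019 + 0.0059 + 0.0181 + 0.0384 + 0.0601 + 0.0944 + 0.1445 + 0.2110 = 0.5743
G = 1 − 0.5743 = 0.4257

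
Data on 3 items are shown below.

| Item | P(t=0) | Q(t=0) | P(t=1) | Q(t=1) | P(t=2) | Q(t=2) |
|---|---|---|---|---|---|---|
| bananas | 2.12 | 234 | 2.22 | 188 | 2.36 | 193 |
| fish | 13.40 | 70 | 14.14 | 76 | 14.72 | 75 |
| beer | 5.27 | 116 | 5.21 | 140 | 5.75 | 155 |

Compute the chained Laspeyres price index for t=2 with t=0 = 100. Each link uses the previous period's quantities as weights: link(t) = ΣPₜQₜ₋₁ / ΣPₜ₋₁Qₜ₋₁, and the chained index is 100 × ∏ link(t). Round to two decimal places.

Link t=0→t=1:
ΣP(t=1)Q(t=0) = 2.22×234 + 14.14×70 + 5.21×116 = 519.48 + 989.8 + 604.36 = 2113.64
ΣP(t=0)Q(t=0) = 2.12×234 + 13.40×70 + 5.27×116 = 496.08 + 938 + 611.32 = 2045.4
link = 2113.64/2045.4 = 1.033363
Link t=1→t=2:
ΣP(t=2)Q(t=1) = 2.36×188 + 14.72×76 + 5.75×140 = 443.68 + 1118.72 + 805 = 2367.4
ΣP(t=1)Q(t=1) = 2.22×188 + 14.14×76 + 5.21×140 = 417.36 + 1074.64 + 729.4 = 2221.4
link = 2367.4/2221.4 = 1.065724
Chained index = 100 × 1.033363 × 1.065724 = 110.1280

110.13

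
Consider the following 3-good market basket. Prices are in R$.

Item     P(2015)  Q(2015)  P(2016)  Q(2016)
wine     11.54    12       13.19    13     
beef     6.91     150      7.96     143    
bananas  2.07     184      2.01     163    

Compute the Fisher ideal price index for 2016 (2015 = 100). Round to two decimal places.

110.83

Laspeyres component (base-period weights):
ΣP(2016)Q(2015) = 13.19×12 + 7.96×150 + 2.01×184 = 158.28 + 1194 + 369.84 = 1722.12
ΣP(2015)Q(2015) = 11.54×12 + 6.91×150 + 2.07×184 = 138.48 + 1036.5 + 380.88 = 1555.86
L = 1722.12 / 1555.86 × 100 = 110.6861
Paasche component (current-period weights):
ΣP(2016)Q(2016) = 13.19×13 + 7.96×143 + 2.01×163 = 171.47 + 1138.28 + 327.63 = 1637.38
ΣP(2015)Q(2016) = 11.54×13 + 6.91×143 + 2.07×163 = 150.02 + 988.13 + 337.41 = 1475.56
P = 1637.38 / 1475.56 × 100 = 110.9667
Fisher = √(L × P) = √(110.6861 × 110.9667) = 110.8263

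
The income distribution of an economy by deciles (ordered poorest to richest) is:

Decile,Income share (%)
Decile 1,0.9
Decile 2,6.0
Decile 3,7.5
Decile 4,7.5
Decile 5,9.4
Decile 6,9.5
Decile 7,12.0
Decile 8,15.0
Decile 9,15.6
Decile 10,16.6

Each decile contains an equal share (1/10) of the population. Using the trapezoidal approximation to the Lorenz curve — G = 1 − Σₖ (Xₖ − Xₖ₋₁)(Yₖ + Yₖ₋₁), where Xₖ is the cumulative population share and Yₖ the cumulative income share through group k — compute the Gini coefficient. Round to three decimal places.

0.260

Cumulative income shares Yₖ: 0.0090, 0.0690, 0.1440, 0.2190, 0.3130, 0.4080, 0.5280, 0.6780, 0.8340, 1.0000
Σ (Xₖ−Xₖ₋₁)(Yₖ+Yₖ₋₁) = (1/10)(0.0090+0.0000) + (1/10)(0.0690+0.0090) + (1/10)(0.1440+0.0690) + (1/10)(0.2190+0.1440) + (1/10)(0.3130+0.2190) + (1/10)(0.4080+0.3130) + (1/10)(0.5280+0.4080) + (1/10)(0.6780+0.5280) + (1/10)(0.8340+0.6780) + (1/10)(1.0000+0.8340)
  = 0.0009 + 0.0078 + 0.0213 + 0.0363 + 0.0532 + 0.0721 + 0.0936 + 0.1206 + 0.1512 + 0.1834 = 0.7404
G = 1 − 0.7404 = 0.2596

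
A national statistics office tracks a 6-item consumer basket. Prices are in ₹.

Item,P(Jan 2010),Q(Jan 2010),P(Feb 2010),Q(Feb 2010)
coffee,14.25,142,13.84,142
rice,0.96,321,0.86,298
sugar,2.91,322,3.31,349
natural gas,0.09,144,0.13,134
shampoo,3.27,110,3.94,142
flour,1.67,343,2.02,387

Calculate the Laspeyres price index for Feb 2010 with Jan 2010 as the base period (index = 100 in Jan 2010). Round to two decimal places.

Laspeyres price index uses base-period quantities as weights.
ΣP(Feb 2010)·Q(Jan 2010) = 13.84×142 + 0.86×321 + 3.31×322 + 0.13×144 + 3.94×110 + 2.02×343 = 1965.28 + 276.06 + 1065.82 + 18.72 + 433.4 + 692.86 = 4452.14
ΣP(Jan 2010)·Q(Jan 2010) = 14.25×142 + 0.96×321 + 2.91×322 + 0.09×144 + 3.27×110 + 1.67×343 = 2023.5 + 308.16 + 937.02 + 12.96 + 359.7 + 572.81 = 4214.15
Index = 4452.14 / 4214.15 × 100 = 105.6474

105.65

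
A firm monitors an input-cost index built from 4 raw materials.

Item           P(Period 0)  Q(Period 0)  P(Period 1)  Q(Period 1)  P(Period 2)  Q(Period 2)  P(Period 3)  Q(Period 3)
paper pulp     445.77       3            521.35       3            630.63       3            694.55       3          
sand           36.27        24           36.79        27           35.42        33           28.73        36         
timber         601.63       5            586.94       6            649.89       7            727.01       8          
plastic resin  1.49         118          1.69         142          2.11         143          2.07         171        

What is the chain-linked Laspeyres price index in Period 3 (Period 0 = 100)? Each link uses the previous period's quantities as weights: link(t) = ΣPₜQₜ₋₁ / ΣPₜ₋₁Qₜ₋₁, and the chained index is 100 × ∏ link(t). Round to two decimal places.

Link Period 0→Period 1:
ΣP(Period 1)Q(Period 0) = 521.35×3 + 36.79×24 + 586.94×5 + 1.69×118 = 1564.05 + 882.96 + 2934.7 + 199.42 = 5581.13
ΣP(Period 0)Q(Period 0) = 445.77×3 + 36.27×24 + 601.63×5 + 1.49×118 = 1337.31 + 870.48 + 3008.15 + 175.82 = 5391.76
link = 5581.13/5391.76 = 1.035122
Link Period 1→Period 2:
ΣP(Period 2)Q(Period 1) = 630.63×3 + 35.42×27 + 649.89×6 + 2.11×142 = 1891.89 + 956.34 + 3899.34 + 299.62 = 7047.19
ΣP(Period 1)Q(Period 1) = 521.35×3 + 36.79×27 + 586.94×6 + 1.69×142 = 1564.05 + 993.33 + 3521.64 + 239.98 = 6319
link = 7047.19/6319 = 1.115238
Link Period 2→Period 3:
ΣP(Period 3)Q(Period 2) = 694.55×3 + 28.73×33 + 727.01×7 + 2.07×143 = 2083.65 + 948.09 + 5089.07 + 296.01 = 8416.82
ΣP(Period 2)Q(Period 2) = 630.63×3 + 35.42×33 + 649.89×7 + 2.11×143 = 1891.89 + 1168.86 + 4549.23 + 301.73 = 7911.71
link = 8416.82/7911.71 = 1.063843
Chained index = 100 × 1.035122 × 1.115238 × 1.063843 = 122.8109

122.81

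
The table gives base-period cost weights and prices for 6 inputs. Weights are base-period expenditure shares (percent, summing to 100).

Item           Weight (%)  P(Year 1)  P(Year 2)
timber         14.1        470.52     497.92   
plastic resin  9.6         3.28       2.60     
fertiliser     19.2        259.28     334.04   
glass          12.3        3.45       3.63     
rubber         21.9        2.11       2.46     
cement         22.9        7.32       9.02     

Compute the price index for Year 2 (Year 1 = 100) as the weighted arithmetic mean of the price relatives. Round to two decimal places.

113.96

timber: 14.1 × (497.92/470.52) = 14.1 × 1.058233 = 14.9211
plastic resin: 9.6 × (2.60/3.28) = 9.6 × 0.792683 = 7.6098
fertiliser: 19.2 × (334.04/259.28) = 19.2 × 1.288337 = 24.7361
glass: 12.3 × (3.63/3.45) = 12.3 × 1.052174 = 12.9417
rubber: 21.9 × (2.46/2.11) = 21.9 × 1.165877 = 25.5327
cement: 22.9 × (9.02/7.32) = 22.9 × 1.232240 = 28.2183
Index = Σ wᵢ·(p₁ᵢ/p₀ᵢ) = 14.9211 + 7.6098 + 24.7361 + 12.9417 + 25.5327 + 28.2183 = 113.9597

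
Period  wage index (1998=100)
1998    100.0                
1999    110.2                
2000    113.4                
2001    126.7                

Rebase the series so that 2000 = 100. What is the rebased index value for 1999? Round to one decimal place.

97.2

Rebased(1999) = 110.2 / 113.4 × 100 = 97.1781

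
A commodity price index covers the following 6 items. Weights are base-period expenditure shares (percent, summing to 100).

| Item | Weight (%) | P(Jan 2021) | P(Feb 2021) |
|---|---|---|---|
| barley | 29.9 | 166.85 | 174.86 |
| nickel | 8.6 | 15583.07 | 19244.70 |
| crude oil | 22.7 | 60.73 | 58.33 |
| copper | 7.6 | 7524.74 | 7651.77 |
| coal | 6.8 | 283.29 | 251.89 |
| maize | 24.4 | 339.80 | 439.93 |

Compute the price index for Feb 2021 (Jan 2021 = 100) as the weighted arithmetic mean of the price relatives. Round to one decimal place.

barley: 29.9 × (174.86/166.85) = 29.9 × 1.048007 = 31.3354
nickel: 8.6 × (19244.70/15583.07) = 8.6 × 1.234975 = 10.6208
crude oil: 22.7 × (58.33/60.73) = 22.7 × 0.960481 = 21.8029
copper: 7.6 × (7651.77/7524.74) = 7.6 × 1.016882 = 7.7283
coal: 6.8 × (251.89/283.29) = 6.8 × 0.889160 = 6.0463
maize: 24.4 × (439.93/339.80) = 24.4 × 1.294673 = 31.5900
Index = Σ wᵢ·(p₁ᵢ/p₀ᵢ) = 31.3354 + 10.6208 + 21.8029 + 7.7283 + 6.0463 + 31.5900 = 109.1237

109.1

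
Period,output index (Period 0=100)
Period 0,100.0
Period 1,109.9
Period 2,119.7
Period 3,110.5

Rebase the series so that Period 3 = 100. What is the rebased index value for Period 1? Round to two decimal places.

Rebased(Period 1) = 109.9 / 110.5 × 100 = 99.4570

99.46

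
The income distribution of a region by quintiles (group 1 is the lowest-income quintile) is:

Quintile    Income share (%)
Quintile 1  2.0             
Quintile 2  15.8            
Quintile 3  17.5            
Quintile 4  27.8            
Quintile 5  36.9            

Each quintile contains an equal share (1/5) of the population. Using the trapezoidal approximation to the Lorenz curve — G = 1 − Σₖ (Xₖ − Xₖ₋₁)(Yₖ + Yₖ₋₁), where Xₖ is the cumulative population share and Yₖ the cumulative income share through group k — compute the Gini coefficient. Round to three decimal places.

0.327

Cumulative income shares Yₖ: 0.0200, 0.1780, 0.3530, 0.6310, 1.0000
Σ (Xₖ−Xₖ₋₁)(Yₖ+Yₖ₋₁) = (1/5)(0.0200+0.0000) + (1/5)(0.1780+0.0200) + (1/5)(0.3530+0.1780) + (1/5)(0.6310+0.3530) + (1/5)(1.0000+0.6310)
  = 0.0040 + 0.0396 + 0.1062 + 0.1968 + 0.3262 = 0.6728
G = 1 − 0.6728 = 0.3272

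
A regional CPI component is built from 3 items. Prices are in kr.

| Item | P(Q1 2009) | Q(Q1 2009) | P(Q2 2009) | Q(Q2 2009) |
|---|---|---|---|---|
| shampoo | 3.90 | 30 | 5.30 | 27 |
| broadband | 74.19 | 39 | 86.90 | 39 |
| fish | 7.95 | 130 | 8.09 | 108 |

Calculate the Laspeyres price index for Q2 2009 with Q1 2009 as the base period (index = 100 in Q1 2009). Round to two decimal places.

Laspeyres price index uses base-period quantities as weights.
ΣP(Q2 2009)·Q(Q1 2009) = 5.30×30 + 86.90×39 + 8.09×130 = 159 + 3389.1 + 1051.7 = 4599.8
ΣP(Q1 2009)·Q(Q1 2009) = 3.90×30 + 74.19×39 + 7.95×130 = 117 + 2893.41 + 1033.5 = 4043.91
Index = 4599.8 / 4043.91 × 100 = 113.7463

113.75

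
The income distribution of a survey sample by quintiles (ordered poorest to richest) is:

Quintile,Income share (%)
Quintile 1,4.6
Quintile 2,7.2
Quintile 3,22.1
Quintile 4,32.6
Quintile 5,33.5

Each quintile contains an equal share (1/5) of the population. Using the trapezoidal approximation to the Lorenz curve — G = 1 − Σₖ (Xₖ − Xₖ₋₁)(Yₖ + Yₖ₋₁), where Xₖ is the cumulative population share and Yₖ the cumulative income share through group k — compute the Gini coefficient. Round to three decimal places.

0.333

Cumulative income shares Yₖ: 0.0460, 0.1180, 0.3390, 0.6650, 1.0000
Σ (Xₖ−Xₖ₋₁)(Yₖ+Yₖ₋₁) = (1/5)(0.0460+0.0000) + (1/5)(0.1180+0.0460) + (1/5)(0.3390+0.1180) + (1/5)(0.6650+0.3390) + (1/5)(1.0000+0.6650)
  = 0.0092 + 0.0328 + 0.0914 + 0.2008 + 0.3330 = 0.6672
G = 1 − 0.6672 = 0.3328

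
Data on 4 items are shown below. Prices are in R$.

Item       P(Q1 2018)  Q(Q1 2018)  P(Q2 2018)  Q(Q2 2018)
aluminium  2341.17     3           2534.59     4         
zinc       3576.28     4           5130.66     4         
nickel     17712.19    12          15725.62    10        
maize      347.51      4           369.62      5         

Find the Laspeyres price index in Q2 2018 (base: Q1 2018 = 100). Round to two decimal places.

Laspeyres price index uses base-period quantities as weights.
ΣP(Q2 2018)·Q(Q1 2018) = 2534.59×3 + 5130.66×4 + 15725.62×12 + 369.62×4 = 7603.77 + 20522.64 + 188707.44 + 1478.48 = 218312.33
ΣP(Q1 2018)·Q(Q1 2018) = 2341.17×3 + 3576.28×4 + 17712.19×12 + 347.51×4 = 7023.51 + 14305.12 + 212546.28 + 1390.04 = 235264.95
Index = 218312.33 / 235264.95 × 100 = 92.7942

92.79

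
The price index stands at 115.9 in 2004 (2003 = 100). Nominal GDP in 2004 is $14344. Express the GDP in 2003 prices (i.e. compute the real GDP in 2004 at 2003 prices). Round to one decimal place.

12376.2

Real = Nominal ÷ (Index/100) = 14344 ÷ (115.9/100)
     = 14344 ÷ 1.159 = 12376.1864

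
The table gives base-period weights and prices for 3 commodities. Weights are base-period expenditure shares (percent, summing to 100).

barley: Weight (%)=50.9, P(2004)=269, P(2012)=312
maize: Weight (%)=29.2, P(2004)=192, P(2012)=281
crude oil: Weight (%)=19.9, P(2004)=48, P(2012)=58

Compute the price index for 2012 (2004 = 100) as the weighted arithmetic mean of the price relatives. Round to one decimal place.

barley: 50.9 × (312/269) = 50.9 × 1.159851 = 59.0364
maize: 29.2 × (281/192) = 29.2 × 1.463542 = 42.7354
crude oil: 19.9 × (58/48) = 19.9 × 1.208333 = 24.0458
Index = Σ wᵢ·(p₁ᵢ/p₀ᵢ) = 59.0364 + 42.7354 + 24.0458 = 125.8177

125.8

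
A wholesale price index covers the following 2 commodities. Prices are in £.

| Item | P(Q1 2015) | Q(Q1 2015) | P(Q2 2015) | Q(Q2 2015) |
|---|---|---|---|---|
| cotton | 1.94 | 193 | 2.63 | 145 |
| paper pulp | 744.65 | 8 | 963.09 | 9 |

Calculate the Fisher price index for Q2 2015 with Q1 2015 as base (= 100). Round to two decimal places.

Laspeyres component (base-period weights):
ΣP(Q2 2015)Q(Q1 2015) = 2.63×193 + 963.09×8 = 507.59 + 7704.72 = 8212.31
ΣP(Q1 2015)Q(Q1 2015) = 1.94×193 + 744.65×8 = 374.42 + 5957.2 = 6331.62
L = 8212.31 / 6331.62 × 100 = 129.7031
Paasche component (current-period weights):
ΣP(Q2 2015)Q(Q2 2015) = 2.63×145 + 963.09×9 = 381.35 + 8667.81 = 9049.16
ΣP(Q1 2015)Q(Q2 2015) = 1.94×145 + 744.65×9 = 281.3 + 6701.85 = 6983.15
P = 9049.16 / 6983.15 × 100 = 129.5856
Fisher = √(L × P) = √(129.7031 × 129.5856) = 129.6444

129.64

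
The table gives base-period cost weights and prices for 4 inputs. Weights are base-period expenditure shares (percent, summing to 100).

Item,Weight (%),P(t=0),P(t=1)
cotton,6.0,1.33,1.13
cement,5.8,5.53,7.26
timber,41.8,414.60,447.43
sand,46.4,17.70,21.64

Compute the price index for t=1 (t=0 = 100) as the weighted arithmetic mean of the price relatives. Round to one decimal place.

cotton: 6.0 × (1.13/1.33) = 6.0 × 0.849624 = 5.0977
cement: 5.8 × (7.26/5.53) = 5.8 × 1.312839 = 7.6145
timber: 41.8 × (447.43/414.60) = 41.8 × 1.079185 = 45.1099
sand: 46.4 × (21.64/17.70) = 46.4 × 1.222599 = 56.7286
Index = Σ wᵢ·(p₁ᵢ/p₀ᵢ) = 5.0977 + 7.6145 + 45.1099 + 56.7286 = 114.5507

114.6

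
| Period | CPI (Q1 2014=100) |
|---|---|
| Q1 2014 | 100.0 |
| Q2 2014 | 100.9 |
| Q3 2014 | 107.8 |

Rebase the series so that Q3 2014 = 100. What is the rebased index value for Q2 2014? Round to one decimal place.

93.6

Rebased(Q2 2014) = 100.9 / 107.8 × 100 = 93.5993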